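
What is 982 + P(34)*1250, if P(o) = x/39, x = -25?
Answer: 7048/39 ≈ 180.72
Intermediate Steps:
P(o) = -25/39
982 + P(34)*1250 = 982 - 25/39*1250 = 982 - 31250/39 = 7048/39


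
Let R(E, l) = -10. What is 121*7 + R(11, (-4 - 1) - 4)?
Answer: 837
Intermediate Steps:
121*7 + R(11, (-4 - 1) - 4) = 121*7 - 10 = 847 - 10 = 837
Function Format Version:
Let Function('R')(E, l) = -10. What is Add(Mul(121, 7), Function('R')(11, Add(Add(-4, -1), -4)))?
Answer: 837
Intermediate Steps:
Add(Mul(121, 7), Function('R')(11, Add(Add(-4, -1), -4))) = Add(Mul(121, 7), -10) = Add(847, -10) = 837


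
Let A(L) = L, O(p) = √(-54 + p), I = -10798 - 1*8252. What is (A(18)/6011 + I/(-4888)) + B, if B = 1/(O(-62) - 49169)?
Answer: 138524242566719863/35516544195288468 - 2*I*√29/2417590677 ≈ 3.9003 - 4.455e-9*I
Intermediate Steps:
I = -19050 (I = -10798 - 8252 = -19050)
B = 1/(-49169 + 2*I*√29) (B = 1/(√(-54 - 62) - 49169) = 1/(√(-116) - 49169) = 1/(2*I*√29 - 49169) = 1/(-49169 + 2*I*√29) ≈ -2.0338e-5 - 4.45e-9*I)
(A(18)/6011 + I/(-4888)) + B = (18/6011 - 19050/(-4888)) + (-49169/2417590677 - 2*I*√29/2417590677) = (18*(1/6011) - 19050*(-1/4888)) + (-49169/2417590677 - 2*I*√29/2417590677) = (18/6011 + 9525/2444) + (-49169/2417590677 - 2*I*√29/2417590677) = 57298767/14690884 + (-49169/2417590677 - 2*I*√29/2417590677) = 138524242566719863/35516544195288468 - 2*I*√29/2417590677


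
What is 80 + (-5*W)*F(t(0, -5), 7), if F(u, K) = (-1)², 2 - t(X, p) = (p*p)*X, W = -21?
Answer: 185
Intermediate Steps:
t(X, p) = 2 - X*p² (t(X, p) = 2 - p*p*X = 2 - p²*X = 2 - X*p²)
F(u, K) = 1
80 + (-5*W)*F(t(0, -5), 7) = 80 - 5*(-21)*1 = 80 + 105*1 = 80 + 105 = 185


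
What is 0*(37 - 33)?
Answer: 0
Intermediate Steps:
0*(37 - 33) = 0*4 = 0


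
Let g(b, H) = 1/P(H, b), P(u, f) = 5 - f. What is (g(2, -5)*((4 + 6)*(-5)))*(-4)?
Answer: 200/3 ≈ 66.667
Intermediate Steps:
g(b, H) = 1/(5 - b)
(g(2, -5)*((4 + 6)*(-5)))*(-4) = ((-1/(-5 + 2))*((4 + 6)*(-5)))*(-4) = ((-1/(-3))*(10*(-5)))*(-4) = (-1*(-⅓)*(-50))*(-4) = ((⅓)*(-50))*(-4) = -50/3*(-4) = 200/3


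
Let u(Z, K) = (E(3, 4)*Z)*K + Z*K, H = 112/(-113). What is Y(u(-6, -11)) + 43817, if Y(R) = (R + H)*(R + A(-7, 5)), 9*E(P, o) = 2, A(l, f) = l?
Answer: 50531099/1017 ≈ 49686.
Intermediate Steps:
H = -112/113 (H = 112*(-1/113) = -112/113 ≈ -0.99115)
E(P, o) = 2/9 (E(P, o) = (1/9)*2 = 2/9)
u(Z, K) = 11*K*Z/9 (u(Z, K) = (2*Z/9)*K + Z*K = 2*K*Z/9 + K*Z = 11*K*Z/9)
Y(R) = (-7 + R)*(-112/113 + R) (Y(R) = (R - 112/113)*(R - 7) = (-112/113 + R)*(-7 + R) = (-7 + R)*(-112/113 + R))
Y(u(-6, -11)) + 43817 = (784/113 + ((11/9)*(-11)*(-6))**2 - 3311*(-11)*(-6)/339) + 43817 = (784/113 + (242/3)**2 - 903/113*242/3) + 43817 = (784/113 + 58564/9 - 72842/113) + 43817 = 5969210/1017 + 43817 = 50531099/1017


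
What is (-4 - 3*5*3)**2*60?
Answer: 144060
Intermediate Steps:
(-4 - 3*5*3)**2*60 = (-4 - 15*3)**2*60 = (-4 - 45)**2*60 = (-49)**2*60 = 2401*60 = 144060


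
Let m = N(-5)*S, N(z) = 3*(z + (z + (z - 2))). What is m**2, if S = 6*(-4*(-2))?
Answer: 5992704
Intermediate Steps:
N(z) = -6 + 9*z (N(z) = 3*(z + (z + (-2 + z))) = 3*(z + (-2 + 2*z)) = 3*(-2 + 3*z) = -6 + 9*z)
S = 48 (S = 6*8 = 48)
m = -2448 (m = (-6 + 9*(-5))*48 = (-6 - 45)*48 = -51*48 = -2448)
m**2 = (-2448)**2 = 5992704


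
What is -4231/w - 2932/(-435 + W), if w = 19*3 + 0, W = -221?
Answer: -652103/9348 ≈ -69.759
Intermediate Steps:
w = 57 (w = 57 + 0 = 57)
-4231/w - 2932/(-435 + W) = -4231/57 - 2932/(-435 - 221) = -4231*1/57 - 2932/(-656) = -4231/57 - 2932*(-1/656) = -4231/57 + 733/164 = -652103/9348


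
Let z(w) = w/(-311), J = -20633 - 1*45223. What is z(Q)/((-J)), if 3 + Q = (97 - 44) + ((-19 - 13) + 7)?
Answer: -25/20481216 ≈ -1.2206e-6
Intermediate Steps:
J = -65856 (J = -20633 - 45223 = -65856)
Q = 25 (Q = -3 + ((97 - 44) + ((-19 - 13) + 7)) = -3 + (53 + (-32 + 7)) = -3 + (53 - 25) = -3 + 28 = 25)
z(w) = -w/311
z(Q)/((-J)) = (-1/311*25)/((-1*(-65856))) = -25/311/65856 = -25/311*1/65856 = -25/20481216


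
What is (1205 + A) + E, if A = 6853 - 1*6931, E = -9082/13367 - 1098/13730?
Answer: 103348854372/91764455 ≈ 1126.2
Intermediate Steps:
E = -69686413/91764455 (E = -9082*1/13367 - 1098*1/13730 = -9082/13367 - 549/6865 = -69686413/91764455 ≈ -0.75941)
A = -78 (A = 6853 - 6931 = -78)
(1205 + A) + E = (1205 - 78) - 69686413/91764455 = 1127 - 69686413/91764455 = 103348854372/91764455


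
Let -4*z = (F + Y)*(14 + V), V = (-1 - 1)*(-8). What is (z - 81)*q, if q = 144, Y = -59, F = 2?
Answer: 49896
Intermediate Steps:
V = 16 (V = -2*(-8) = 16)
z = 855/2 (z = -(2 - 59)*(14 + 16)/4 = -(-57)*30/4 = -¼*(-1710) = 855/2 ≈ 427.50)
(z - 81)*q = (855/2 - 81)*144 = (693/2)*144 = 49896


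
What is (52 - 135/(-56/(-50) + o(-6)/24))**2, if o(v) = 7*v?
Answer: 3474496/49 ≈ 70908.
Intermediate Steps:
(52 - 135/(-56/(-50) + o(-6)/24))**2 = (52 - 135/(-56/(-50) + (7*(-6))/24))**2 = (52 - 135/(-56*(-1/50) - 42*1/24))**2 = (52 - 135/(28/25 - 7/4))**2 = (52 - 135/(-63/100))**2 = (52 - 135*(-100/63))**2 = (52 + 1500/7)**2 = (1864/7)**2 = 3474496/49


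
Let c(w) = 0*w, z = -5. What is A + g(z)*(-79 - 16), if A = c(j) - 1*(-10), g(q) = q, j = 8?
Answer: 485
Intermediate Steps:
c(w) = 0
A = 10 (A = 0 - 1*(-10) = 0 + 10 = 10)
A + g(z)*(-79 - 16) = 10 - 5*(-79 - 16) = 10 - 5*(-95) = 10 + 475 = 485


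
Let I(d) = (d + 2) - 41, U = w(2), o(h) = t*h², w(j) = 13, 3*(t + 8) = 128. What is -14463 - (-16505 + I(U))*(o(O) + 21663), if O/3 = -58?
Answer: 17708505198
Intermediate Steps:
O = -174 (O = 3*(-58) = -174)
t = 104/3 (t = -8 + (⅓)*128 = -8 + 128/3 = 104/3 ≈ 34.667)
o(h) = 104*h²/3
U = 13
I(d) = -39 + d (I(d) = (2 + d) - 41 = -39 + d)
-14463 - (-16505 + I(U))*(o(O) + 21663) = -14463 - (-16505 + (-39 + 13))*((104/3)*(-174)² + 21663) = -14463 - (-16505 - 26)*((104/3)*30276 + 21663) = -14463 - (-16531)*(1049568 + 21663) = -14463 - (-16531)*1071231 = -14463 - 1*(-17708519661) = -14463 + 17708519661 = 17708505198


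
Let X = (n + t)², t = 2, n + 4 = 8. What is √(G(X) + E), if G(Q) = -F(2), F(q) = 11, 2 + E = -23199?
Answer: 2*I*√5803 ≈ 152.35*I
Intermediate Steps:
E = -23201 (E = -2 - 23199 = -23201)
n = 4 (n = -4 + 8 = 4)
X = 36 (X = (4 + 2)² = 6² = 36)
G(Q) = -11 (G(Q) = -1*11 = -11)
√(G(X) + E) = √(-11 - 23201) = √(-23212) = 2*I*√5803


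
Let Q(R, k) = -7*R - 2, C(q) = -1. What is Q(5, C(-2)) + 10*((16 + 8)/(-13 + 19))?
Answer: 3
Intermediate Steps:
Q(R, k) = -2 - 7*R
Q(5, C(-2)) + 10*((16 + 8)/(-13 + 19)) = (-2 - 7*5) + 10*((16 + 8)/(-13 + 19)) = (-2 - 35) + 10*(24/6) = -37 + 10*(24*(⅙)) = -37 + 10*4 = -37 + 40 = 3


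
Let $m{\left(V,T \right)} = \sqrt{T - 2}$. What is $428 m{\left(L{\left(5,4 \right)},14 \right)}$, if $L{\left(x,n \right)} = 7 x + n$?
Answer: $856 \sqrt{3} \approx 1482.6$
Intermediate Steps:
$L{\left(x,n \right)} = n + 7 x$
$m{\left(V,T \right)} = \sqrt{-2 + T}$
$428 m{\left(L{\left(5,4 \right)},14 \right)} = 428 \sqrt{-2 + 14} = 428 \sqrt{12} = 428 \cdot 2 \sqrt{3} = 856 \sqrt{3}$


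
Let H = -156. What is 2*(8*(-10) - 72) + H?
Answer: -460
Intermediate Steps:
2*(8*(-10) - 72) + H = 2*(8*(-10) - 72) - 156 = 2*(-80 - 72) - 156 = 2*(-152) - 156 = -304 - 156 = -460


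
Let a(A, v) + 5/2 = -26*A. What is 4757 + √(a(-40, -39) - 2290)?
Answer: 4757 + I*√5010/2 ≈ 4757.0 + 35.391*I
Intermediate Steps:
a(A, v) = -5/2 - 26*A
4757 + √(a(-40, -39) - 2290) = 4757 + √((-5/2 - 26*(-40)) - 2290) = 4757 + √((-5/2 + 1040) - 2290) = 4757 + √(2075/2 - 2290) = 4757 + √(-2505/2) = 4757 + I*√5010/2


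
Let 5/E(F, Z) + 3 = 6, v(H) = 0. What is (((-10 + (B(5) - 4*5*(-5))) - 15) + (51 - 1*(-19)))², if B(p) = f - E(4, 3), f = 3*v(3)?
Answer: 184900/9 ≈ 20544.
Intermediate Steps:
E(F, Z) = 5/3 (E(F, Z) = 5/(-3 + 6) = 5/3)
f = 0 (f = 3*0 = 0)
B(p) = -5/3 (B(p) = 0 - 1*5/3 = 0 - 5/3 = -5/3)
(((-10 + (B(5) - 4*5*(-5))) - 15) + (51 - 1*(-19)))² = (((-10 + (-5/3 - 4*5*(-5))) - 15) + (51 - 1*(-19)))² = (((-10 + (-5/3 - 20*(-5))) - 15) + (51 + 19))² = (((-10 + (-5/3 + 100)) - 15) + 70)² = (((-10 + 295/3) - 15) + 70)² = ((265/3 - 15) + 70)² = (220/3 + 70)² = (430/3)² = 184900/9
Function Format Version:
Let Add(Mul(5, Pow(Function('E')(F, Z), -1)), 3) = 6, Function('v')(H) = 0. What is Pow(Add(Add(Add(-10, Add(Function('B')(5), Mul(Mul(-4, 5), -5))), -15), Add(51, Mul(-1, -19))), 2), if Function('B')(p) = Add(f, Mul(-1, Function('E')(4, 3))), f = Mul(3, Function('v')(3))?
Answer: Rational(184900, 9) ≈ 20544.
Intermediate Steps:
Function('E')(F, Z) = Rational(5, 3) (Function('E')(F, Z) = Mul(5, Pow(Add(-3, 6), -1)) = Mul(5, Pow(3, -1)) = Mul(5, Rational(1, 3)) = Rational(5, 3))
f = 0 (f = Mul(3, 0) = 0)
Function('B')(p) = Rational(-5, 3) (Function('B')(p) = Add(0, Mul(-1, Rational(5, 3))) = Add(0, Rational(-5, 3)) = Rational(-5, 3))
Pow(Add(Add(Add(-10, Add(Function('B')(5), Mul(Mul(-4, 5), -5))), -15), Add(51, Mul(-1, -19))), 2) = Pow(Add(Add(Add(-10, Add(Rational(-5, 3), Mul(Mul(-4, 5), -5))), -15), Add(51, Mul(-1, -19))), 2) = Pow(Add(Add(Add(-10, Add(Rational(-5, 3), Mul(-20, -5))), -15), Add(51, 19)), 2) = Pow(Add(Add(Add(-10, Add(Rational(-5, 3), 100)), -15), 70), 2) = Pow(Add(Add(Add(-10, Rational(295, 3)), -15), 70), 2) = Pow(Add(Add(Rational(265, 3), -15), 70), 2) = Pow(Add(Rational(220, 3), 70), 2) = Pow(Rational(430, 3), 2) = Rational(184900, 9)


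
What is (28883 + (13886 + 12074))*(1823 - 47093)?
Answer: -2482742610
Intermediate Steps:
(28883 + (13886 + 12074))*(1823 - 47093) = (28883 + 25960)*(-45270) = 54843*(-45270) = -2482742610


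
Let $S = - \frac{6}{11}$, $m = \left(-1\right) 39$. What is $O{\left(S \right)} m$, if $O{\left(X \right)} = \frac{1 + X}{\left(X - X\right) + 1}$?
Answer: $- \frac{195}{11} \approx -17.727$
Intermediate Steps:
$m = -39$
$S = - \frac{6}{11}$ ($S = \left(-6\right) \frac{1}{11} = - \frac{6}{11} \approx -0.54545$)
$O{\left(X \right)} = 1 + X$ ($O{\left(X \right)} = \frac{1 + X}{0 + 1} = \frac{1 + X}{1} = \left(1 + X\right) 1 = 1 + X$)
$O{\left(S \right)} m = \left(1 - \frac{6}{11}\right) \left(-39\right) = \frac{5}{11} \left(-39\right) = - \frac{195}{11}$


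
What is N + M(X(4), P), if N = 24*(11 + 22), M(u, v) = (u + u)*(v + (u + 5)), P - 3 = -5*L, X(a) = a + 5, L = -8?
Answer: 1818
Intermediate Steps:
X(a) = 5 + a
P = 43 (P = 3 - 5*(-8) = 3 + 40 = 43)
M(u, v) = 2*u*(5 + u + v) (M(u, v) = (2*u)*(v + (5 + u)) = (2*u)*(5 + u + v) = 2*u*(5 + u + v))
N = 792 (N = 24*33 = 792)
N + M(X(4), P) = 792 + 2*(5 + 4)*(5 + (5 + 4) + 43) = 792 + 2*9*(5 + 9 + 43) = 792 + 2*9*57 = 792 + 1026 = 1818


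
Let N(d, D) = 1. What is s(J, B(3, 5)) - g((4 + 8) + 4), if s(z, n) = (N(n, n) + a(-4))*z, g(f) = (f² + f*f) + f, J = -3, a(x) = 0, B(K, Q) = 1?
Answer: -531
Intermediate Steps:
g(f) = f + 2*f² (g(f) = (f² + f²) + f = 2*f² + f = f + 2*f²)
s(z, n) = z (s(z, n) = (1 + 0)*z = 1*z = z)
s(J, B(3, 5)) - g((4 + 8) + 4) = -3 - ((4 + 8) + 4)*(1 + 2*((4 + 8) + 4)) = -3 - (12 + 4)*(1 + 2*(12 + 4)) = -3 - 16*(1 + 2*16) = -3 - 16*(1 + 32) = -3 - 16*33 = -3 - 1*528 = -3 - 528 = -531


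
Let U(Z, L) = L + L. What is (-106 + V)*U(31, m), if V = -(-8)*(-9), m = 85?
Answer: -30260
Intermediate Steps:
U(Z, L) = 2*L
V = -72 (V = -8*9 = -72)
(-106 + V)*U(31, m) = (-106 - 72)*(2*85) = -178*170 = -30260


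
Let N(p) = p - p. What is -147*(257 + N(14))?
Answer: -37779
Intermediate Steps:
N(p) = 0
-147*(257 + N(14)) = -147*(257 + 0) = -147*257 = -37779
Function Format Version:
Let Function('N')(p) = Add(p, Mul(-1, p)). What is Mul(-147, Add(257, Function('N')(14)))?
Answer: -37779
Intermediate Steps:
Function('N')(p) = 0
Mul(-147, Add(257, Function('N')(14))) = Mul(-147, Add(257, 0)) = Mul(-147, 257) = -37779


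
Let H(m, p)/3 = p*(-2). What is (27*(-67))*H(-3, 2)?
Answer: 21708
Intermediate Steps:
H(m, p) = -6*p (H(m, p) = 3*(p*(-2)) = 3*(-2*p) = -6*p)
(27*(-67))*H(-3, 2) = (27*(-67))*(-6*2) = -1809*(-12) = 21708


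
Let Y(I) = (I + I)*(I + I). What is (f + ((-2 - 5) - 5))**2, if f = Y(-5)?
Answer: 7744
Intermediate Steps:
Y(I) = 4*I**2 (Y(I) = (2*I)*(2*I) = 4*I**2)
f = 100 (f = 4*(-5)**2 = 4*25 = 100)
(f + ((-2 - 5) - 5))**2 = (100 + ((-2 - 5) - 5))**2 = (100 + (-7 - 5))**2 = (100 - 12)**2 = 88**2 = 7744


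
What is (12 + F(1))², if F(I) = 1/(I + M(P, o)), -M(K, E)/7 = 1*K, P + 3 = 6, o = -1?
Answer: 57121/400 ≈ 142.80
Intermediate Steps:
P = 3 (P = -3 + 6 = 3)
M(K, E) = -7*K
F(I) = 1/(-21 + I) (F(I) = 1/(I - 7*3) = 1/(I - 21) = 1/(-21 + I))
(12 + F(1))² = (12 + 1/(-21 + 1))² = (12 + 1/(-20))² = (12 - 1/20)² = (239/20)² = 57121/400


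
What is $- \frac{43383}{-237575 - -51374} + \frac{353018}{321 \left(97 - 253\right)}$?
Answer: $- \frac{3531103195}{518011182} \approx -6.8167$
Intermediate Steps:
$- \frac{43383}{-237575 - -51374} + \frac{353018}{321 \left(97 - 253\right)} = - \frac{43383}{-237575 + 51374} + \frac{353018}{321 \left(-156\right)} = - \frac{43383}{-186201} + \frac{353018}{-50076} = \left(-43383\right) \left(- \frac{1}{186201}\right) + 353018 \left(- \frac{1}{50076}\right) = \frac{14461}{62067} - \frac{176509}{25038} = - \frac{3531103195}{518011182}$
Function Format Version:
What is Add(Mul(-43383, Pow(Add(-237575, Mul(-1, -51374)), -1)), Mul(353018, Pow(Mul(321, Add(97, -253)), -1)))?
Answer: Rational(-3531103195, 518011182) ≈ -6.8167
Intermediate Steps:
Add(Mul(-43383, Pow(Add(-237575, Mul(-1, -51374)), -1)), Mul(353018, Pow(Mul(321, Add(97, -253)), -1))) = Add(Mul(-43383, Pow(Add(-237575, 51374), -1)), Mul(353018, Pow(Mul(321, -156), -1))) = Add(Mul(-43383, Pow(-186201, -1)), Mul(353018, Pow(-50076, -1))) = Add(Mul(-43383, Rational(-1, 186201)), Mul(353018, Rational(-1, 50076))) = Add(Rational(14461, 62067), Rational(-176509, 25038)) = Rational(-3531103195, 518011182)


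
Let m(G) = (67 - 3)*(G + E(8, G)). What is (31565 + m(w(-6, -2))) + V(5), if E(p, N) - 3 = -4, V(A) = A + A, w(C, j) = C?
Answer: 31127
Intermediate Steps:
V(A) = 2*A
E(p, N) = -1 (E(p, N) = 3 - 4 = -1)
m(G) = -64 + 64*G (m(G) = (67 - 3)*(G - 1) = 64*(-1 + G) = -64 + 64*G)
(31565 + m(w(-6, -2))) + V(5) = (31565 + (-64 + 64*(-6))) + 2*5 = (31565 + (-64 - 384)) + 10 = (31565 - 448) + 10 = 31117 + 10 = 31127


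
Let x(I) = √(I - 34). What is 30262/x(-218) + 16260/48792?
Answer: 1355/4066 - 15131*I*√7/21 ≈ 0.33325 - 1906.3*I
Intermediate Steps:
x(I) = √(-34 + I)
30262/x(-218) + 16260/48792 = 30262/(√(-34 - 218)) + 16260/48792 = 30262/(√(-252)) + 16260*(1/48792) = 30262/((6*I*√7)) + 1355/4066 = 30262*(-I*√7/42) + 1355/4066 = -15131*I*√7/21 + 1355/4066 = 1355/4066 - 15131*I*√7/21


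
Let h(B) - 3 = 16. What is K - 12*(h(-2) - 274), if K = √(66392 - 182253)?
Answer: 3060 + I*√115861 ≈ 3060.0 + 340.38*I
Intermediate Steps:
K = I*√115861 (K = √(-115861) = I*√115861 ≈ 340.38*I)
h(B) = 19 (h(B) = 3 + 16 = 19)
K - 12*(h(-2) - 274) = I*√115861 - 12*(19 - 274) = I*√115861 - 12*(-255) = I*√115861 - 1*(-3060) = I*√115861 + 3060 = 3060 + I*√115861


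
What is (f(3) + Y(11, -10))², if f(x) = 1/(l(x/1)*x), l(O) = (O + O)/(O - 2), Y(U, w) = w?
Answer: 32041/324 ≈ 98.892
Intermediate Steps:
l(O) = 2*O/(-2 + O) (l(O) = (2*O)/(-2 + O) = 2*O/(-2 + O))
f(x) = (-2 + x)/(2*x²) (f(x) = 1/((2*(x/1)/(-2 + x/1))*x) = 1/((2*(x*1)/(-2 + x*1))*x) = 1/((2*x/(-2 + x))*x) = 1/(2*x²/(-2 + x)) = (-2 + x)/(2*x²))
(f(3) + Y(11, -10))² = ((½)*(-2 + 3)/3² - 10)² = ((½)*(⅑)*1 - 10)² = (1/18 - 10)² = (-179/18)² = 32041/324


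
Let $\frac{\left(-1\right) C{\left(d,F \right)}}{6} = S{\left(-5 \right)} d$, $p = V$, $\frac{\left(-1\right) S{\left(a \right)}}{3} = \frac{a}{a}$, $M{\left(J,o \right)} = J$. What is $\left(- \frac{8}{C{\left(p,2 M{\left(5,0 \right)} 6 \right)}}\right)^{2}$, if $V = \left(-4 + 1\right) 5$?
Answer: $\frac{16}{18225} \approx 0.00087791$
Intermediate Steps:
$S{\left(a \right)} = -3$ ($S{\left(a \right)} = - 3 \frac{a}{a} = \left(-3\right) 1 = -3$)
$V = -15$ ($V = \left(-3\right) 5 = -15$)
$p = -15$
$C{\left(d,F \right)} = 18 d$ ($C{\left(d,F \right)} = - 6 \left(- 3 d\right) = 18 d$)
$\left(- \frac{8}{C{\left(p,2 M{\left(5,0 \right)} 6 \right)}}\right)^{2} = \left(- \frac{8}{18 \left(-15\right)}\right)^{2} = \left(- \frac{8}{-270}\right)^{2} = \left(\left(-8\right) \left(- \frac{1}{270}\right)\right)^{2} = \left(\frac{4}{135}\right)^{2} = \frac{16}{18225}$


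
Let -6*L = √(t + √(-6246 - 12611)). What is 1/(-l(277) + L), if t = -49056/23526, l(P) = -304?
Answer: 23526/(7151904 - √3921*√(-8176 + 3921*I*√18857)) ≈ 0.0033043 + 1.5194e-5*I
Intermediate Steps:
t = -8176/3921 (t = -49056*1/23526 = -8176/3921 ≈ -2.0852)
L = -√(-8176/3921 + I*√18857)/6 (L = -√(-8176/3921 + √(-6246 - 12611))/6 = -√(-8176/3921 + √(-18857))/6 = -√(-8176/3921 + I*√18857)/6 ≈ -1.3706 - 1.3916*I)
1/(-l(277) + L) = 1/(-1*(-304) - √(-32058096 + 15374241*I*√18857)/23526) = 1/(304 - √(-32058096 + 15374241*I*√18857)/23526)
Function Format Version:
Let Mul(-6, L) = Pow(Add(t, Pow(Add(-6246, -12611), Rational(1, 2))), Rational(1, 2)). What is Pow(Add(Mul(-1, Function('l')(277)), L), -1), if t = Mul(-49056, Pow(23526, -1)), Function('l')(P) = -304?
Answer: Mul(23526, Pow(Add(7151904, Mul(-1, Pow(3921, Rational(1, 2)), Pow(Add(-8176, Mul(3921, I, Pow(18857, Rational(1, 2)))), Rational(1, 2)))), -1)) ≈ Add(0.0033043, Mul(1.5194e-5, I))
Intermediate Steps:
t = Rational(-8176, 3921) (t = Mul(-49056, Rational(1, 23526)) = Rational(-8176, 3921) ≈ -2.0852)
L = Mul(Rational(-1, 6), Pow(Add(Rational(-8176, 3921), Mul(I, Pow(18857, Rational(1, 2)))), Rational(1, 2))) (L = Mul(Rational(-1, 6), Pow(Add(Rational(-8176, 3921), Pow(Add(-6246, -12611), Rational(1, 2))), Rational(1, 2))) = Mul(Rational(-1, 6), Pow(Add(Rational(-8176, 3921), Pow(-18857, Rational(1, 2))), Rational(1, 2))) = Mul(Rational(-1, 6), Pow(Add(Rational(-8176, 3921), Mul(I, Pow(18857, Rational(1, 2)))), Rational(1, 2))) ≈ Add(-1.3706, Mul(-1.3916, I)))
Pow(Add(Mul(-1, Function('l')(277)), L), -1) = Pow(Add(Mul(-1, -304), Mul(Rational(-1, 23526), Pow(Add(-32058096, Mul(15374241, I, Pow(18857, Rational(1, 2)))), Rational(1, 2)))), -1) = Pow(Add(304, Mul(Rational(-1, 23526), Pow(Add(-32058096, Mul(15374241, I, Pow(18857, Rational(1, 2)))), Rational(1, 2)))), -1)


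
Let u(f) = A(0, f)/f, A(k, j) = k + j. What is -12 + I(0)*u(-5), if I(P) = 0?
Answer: -12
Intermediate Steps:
A(k, j) = j + k
u(f) = 1 (u(f) = (f + 0)/f = f/f = 1)
-12 + I(0)*u(-5) = -12 + 0*1 = -12 + 0 = -12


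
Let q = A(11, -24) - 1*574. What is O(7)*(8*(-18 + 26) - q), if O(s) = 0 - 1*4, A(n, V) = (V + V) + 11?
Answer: -2700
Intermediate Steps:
A(n, V) = 11 + 2*V (A(n, V) = 2*V + 11 = 11 + 2*V)
O(s) = -4 (O(s) = 0 - 4 = -4)
q = -611 (q = (11 + 2*(-24)) - 1*574 = (11 - 48) - 574 = -37 - 574 = -611)
O(7)*(8*(-18 + 26) - q) = -4*(8*(-18 + 26) - 1*(-611)) = -4*(8*8 + 611) = -4*(64 + 611) = -4*675 = -2700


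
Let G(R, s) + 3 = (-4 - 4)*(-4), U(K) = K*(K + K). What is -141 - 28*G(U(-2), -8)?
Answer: -953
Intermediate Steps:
U(K) = 2*K² (U(K) = K*(2*K) = 2*K²)
G(R, s) = 29 (G(R, s) = -3 + (-4 - 4)*(-4) = -3 - 8*(-4) = -3 + 32 = 29)
-141 - 28*G(U(-2), -8) = -141 - 28*29 = -141 - 812 = -953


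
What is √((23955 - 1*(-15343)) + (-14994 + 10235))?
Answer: √34539 ≈ 185.85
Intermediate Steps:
√((23955 - 1*(-15343)) + (-14994 + 10235)) = √((23955 + 15343) - 4759) = √(39298 - 4759) = √34539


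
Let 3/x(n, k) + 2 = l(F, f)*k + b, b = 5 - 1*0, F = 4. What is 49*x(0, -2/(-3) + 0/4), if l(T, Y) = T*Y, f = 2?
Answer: 441/25 ≈ 17.640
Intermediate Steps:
b = 5 (b = 5 + 0 = 5)
x(n, k) = 3/(3 + 8*k) (x(n, k) = 3/(-2 + ((4*2)*k + 5)) = 3/(-2 + (8*k + 5)) = 3/(-2 + (5 + 8*k)) = 3/(3 + 8*k))
49*x(0, -2/(-3) + 0/4) = 49*(3/(3 + 8*(-2/(-3) + 0/4))) = 49*(3/(3 + 8*(-2*(-⅓) + 0*(¼)))) = 49*(3/(3 + 8*(⅔ + 0))) = 49*(3/(3 + 8*(⅔))) = 49*(3/(3 + 16/3)) = 49*(3/(25/3)) = 49*(3*(3/25)) = 49*(9/25) = 441/25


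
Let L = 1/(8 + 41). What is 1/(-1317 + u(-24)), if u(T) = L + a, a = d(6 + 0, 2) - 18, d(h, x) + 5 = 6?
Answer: -49/65365 ≈ -0.00074964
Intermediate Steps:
d(h, x) = 1 (d(h, x) = -5 + 6 = 1)
L = 1/49 ≈ 0.020408
a = -17 (a = 1 - 18 = -17)
u(T) = -832/49 (u(T) = 1/49 - 17 = -832/49)
1/(-1317 + u(-24)) = 1/(-1317 - 832/49) = 1/(-65365/49) = -49/65365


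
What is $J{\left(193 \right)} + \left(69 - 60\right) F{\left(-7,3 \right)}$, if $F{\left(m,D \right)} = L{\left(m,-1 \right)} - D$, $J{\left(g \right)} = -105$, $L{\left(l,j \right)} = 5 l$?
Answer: $-447$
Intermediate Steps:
$F{\left(m,D \right)} = - D + 5 m$ ($F{\left(m,D \right)} = 5 m - D = - D + 5 m$)
$J{\left(193 \right)} + \left(69 - 60\right) F{\left(-7,3 \right)} = -105 + \left(69 - 60\right) \left(\left(-1\right) 3 + 5 \left(-7\right)\right) = -105 + 9 \left(-3 - 35\right) = -105 + 9 \left(-38\right) = -105 - 342 = -447$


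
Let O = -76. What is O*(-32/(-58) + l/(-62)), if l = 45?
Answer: 11894/899 ≈ 13.230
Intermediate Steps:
O*(-32/(-58) + l/(-62)) = -76*(-32/(-58) + 45/(-62)) = -76*(-32*(-1/58) + 45*(-1/62)) = -76*(16/29 - 45/62) = -76*(-313/1798) = 11894/899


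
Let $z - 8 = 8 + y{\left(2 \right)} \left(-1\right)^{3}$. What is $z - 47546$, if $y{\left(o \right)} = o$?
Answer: $-47532$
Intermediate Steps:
$z = 14$ ($z = 8 + \left(8 + 2 \left(-1\right)^{3}\right) = 8 + \left(8 + 2 \left(-1\right)\right) = 8 + \left(8 - 2\right) = 8 + 6 = 14$)
$z - 47546 = 14 - 47546 = -47532$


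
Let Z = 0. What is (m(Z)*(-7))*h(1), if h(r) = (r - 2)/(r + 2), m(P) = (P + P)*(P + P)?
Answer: 0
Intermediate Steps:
m(P) = 4*P² (m(P) = (2*P)*(2*P) = 4*P²)
h(r) = (-2 + r)/(2 + r)
(m(Z)*(-7))*h(1) = ((4*0²)*(-7))*((-2 + 1)/(2 + 1)) = ((4*0)*(-7))*(-1/3) = (0*(-7))*((⅓)*(-1)) = 0*(-⅓) = 0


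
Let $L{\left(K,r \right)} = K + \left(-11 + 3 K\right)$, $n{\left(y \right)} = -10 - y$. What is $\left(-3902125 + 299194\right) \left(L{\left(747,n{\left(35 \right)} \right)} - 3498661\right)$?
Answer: $12594708249804$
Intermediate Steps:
$L{\left(K,r \right)} = -11 + 4 K$
$\left(-3902125 + 299194\right) \left(L{\left(747,n{\left(35 \right)} \right)} - 3498661\right) = \left(-3902125 + 299194\right) \left(\left(-11 + 4 \cdot 747\right) - 3498661\right) = - 3602931 \left(\left(-11 + 2988\right) - 3498661\right) = - 3602931 \left(2977 - 3498661\right) = \left(-3602931\right) \left(-3495684\right) = 12594708249804$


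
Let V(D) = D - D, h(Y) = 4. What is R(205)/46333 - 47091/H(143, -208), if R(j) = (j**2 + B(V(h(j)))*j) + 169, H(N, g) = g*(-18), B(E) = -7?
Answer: -676421869/57823584 ≈ -11.698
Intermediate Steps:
V(D) = 0
H(N, g) = -18*g
R(j) = 169 + j**2 - 7*j (R(j) = (j**2 - 7*j) + 169 = 169 + j**2 - 7*j)
R(205)/46333 - 47091/H(143, -208) = (169 + 205**2 - 7*205)/46333 - 47091/((-18*(-208))) = (169 + 42025 - 1435)*(1/46333) - 47091/3744 = 40759*(1/46333) - 47091*1/3744 = 40759/46333 - 15697/1248 = -676421869/57823584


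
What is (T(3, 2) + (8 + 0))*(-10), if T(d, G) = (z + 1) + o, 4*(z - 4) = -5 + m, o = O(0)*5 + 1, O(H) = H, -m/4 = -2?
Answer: -295/2 ≈ -147.50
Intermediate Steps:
m = 8 (m = -4*(-2) = 8)
o = 1 (o = 0*5 + 1 = 0 + 1 = 1)
z = 19/4 (z = 4 + (-5 + 8)/4 = 4 + (¼)*3 = 4 + ¾ = 19/4 ≈ 4.7500)
T(d, G) = 27/4 (T(d, G) = (19/4 + 1) + 1 = 23/4 + 1 = 27/4)
(T(3, 2) + (8 + 0))*(-10) = (27/4 + (8 + 0))*(-10) = (27/4 + 8)*(-10) = (59/4)*(-10) = -295/2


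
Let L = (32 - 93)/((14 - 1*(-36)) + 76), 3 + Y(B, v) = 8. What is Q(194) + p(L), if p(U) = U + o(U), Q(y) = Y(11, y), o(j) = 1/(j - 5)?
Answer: 377303/87066 ≈ 4.3335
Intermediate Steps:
Y(B, v) = 5 (Y(B, v) = -3 + 8 = 5)
o(j) = 1/(-5 + j)
L = -61/126 (L = -61/((14 + 36) + 76) = -61/(50 + 76) = -61/126 ≈ -0.48413)
Q(y) = 5
p(U) = U + 1/(-5 + U)
Q(194) + p(L) = 5 + (1 - 61*(-5 - 61/126)/126)/(-5 - 61/126) = 5 + (1 - 61/126*(-691/126))/(-691/126) = 5 - 126*(1 + 42151/15876)/691 = 5 - 126/691*58027/15876 = 5 - 58027/87066 = 377303/87066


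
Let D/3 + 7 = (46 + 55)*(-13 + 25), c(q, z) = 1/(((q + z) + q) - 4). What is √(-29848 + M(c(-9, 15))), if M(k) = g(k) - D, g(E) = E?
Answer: I*√1639694/7 ≈ 182.93*I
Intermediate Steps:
c(q, z) = 1/(-4 + z + 2*q) (c(q, z) = 1/((z + 2*q) - 4) = 1/(-4 + z + 2*q))
D = 3615 (D = -21 + 3*((46 + 55)*(-13 + 25)) = -21 + 3*(101*12) = -21 + 3*1212 = -21 + 3636 = 3615)
M(k) = -3615 + k (M(k) = k - 1*3615 = k - 3615 = -3615 + k)
√(-29848 + M(c(-9, 15))) = √(-29848 + (-3615 + 1/(-4 + 15 + 2*(-9)))) = √(-29848 + (-3615 + 1/(-4 + 15 - 18))) = √(-29848 + (-3615 + 1/(-7))) = √(-29848 + (-3615 - ⅐)) = √(-29848 - 25306/7) = √(-234242/7) = I*√1639694/7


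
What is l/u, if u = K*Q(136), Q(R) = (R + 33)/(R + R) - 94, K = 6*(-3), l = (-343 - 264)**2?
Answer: 50109064/228591 ≈ 219.21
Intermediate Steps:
l = 368449 (l = (-607)**2 = 368449)
K = -18
Q(R) = -94 + (33 + R)/(2*R) (Q(R) = (33 + R)/((2*R)) - 94 = (33 + R)*(1/(2*R)) - 94 = (33 + R)/(2*R) - 94 = -94 + (33 + R)/(2*R))
u = 228591/136 (u = -99*(3 - 17*136)/136 = -99*(3 - 2312)/136 = -99*(-2309)/136 = -18*(-25399/272) = 228591/136 ≈ 1680.8)
l/u = 368449/(228591/136) = 368449*(136/228591) = 50109064/228591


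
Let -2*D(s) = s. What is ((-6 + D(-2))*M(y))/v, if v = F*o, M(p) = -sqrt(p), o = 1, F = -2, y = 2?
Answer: -5*sqrt(2)/2 ≈ -3.5355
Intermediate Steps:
D(s) = -s/2
v = -2 (v = -2*1 = -2)
((-6 + D(-2))*M(y))/v = ((-6 - 1/2*(-2))*(-sqrt(2)))/(-2) = ((-6 + 1)*(-sqrt(2)))*(-1/2) = -(-5)*sqrt(2)*(-1/2) = (5*sqrt(2))*(-1/2) = -5*sqrt(2)/2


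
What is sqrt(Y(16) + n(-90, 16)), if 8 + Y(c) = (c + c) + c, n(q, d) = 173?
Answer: sqrt(213) ≈ 14.595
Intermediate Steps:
Y(c) = -8 + 3*c (Y(c) = -8 + ((c + c) + c) = -8 + (2*c + c) = -8 + 3*c)
sqrt(Y(16) + n(-90, 16)) = sqrt((-8 + 3*16) + 173) = sqrt((-8 + 48) + 173) = sqrt(40 + 173) = sqrt(213)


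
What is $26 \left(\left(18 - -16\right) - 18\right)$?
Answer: $416$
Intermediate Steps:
$26 \left(\left(18 - -16\right) - 18\right) = 26 \left(\left(18 + 16\right) - 18\right) = 26 \left(34 - 18\right) = 26 \cdot 16 = 416$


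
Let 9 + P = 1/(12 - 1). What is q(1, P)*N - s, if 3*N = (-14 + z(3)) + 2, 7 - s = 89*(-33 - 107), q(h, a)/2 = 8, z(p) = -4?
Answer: -37657/3 ≈ -12552.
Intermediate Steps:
P = -98/11 (P = -9 + 1/(12 - 1) = -9 + 1/11 = -98/11 ≈ -8.9091)
q(h, a) = 16 (q(h, a) = 2*8 = 16)
s = 12467 (s = 7 - 89*(-33 - 107) = 7 - 89*(-140) = 7 - 1*(-12460) = 7 + 12460 = 12467)
N = -16/3 (N = ((-14 - 4) + 2)/3 = (-18 + 2)/3 = (⅓)*(-16) = -16/3 ≈ -5.3333)
q(1, P)*N - s = 16*(-16/3) - 1*12467 = -256/3 - 12467 = -37657/3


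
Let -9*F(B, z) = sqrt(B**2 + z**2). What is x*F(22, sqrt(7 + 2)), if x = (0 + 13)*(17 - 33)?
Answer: 208*sqrt(493)/9 ≈ 513.15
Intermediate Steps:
F(B, z) = -sqrt(B**2 + z**2)/9
x = -208 (x = 13*(-16) = -208)
x*F(22, sqrt(7 + 2)) = -(-208)*sqrt(22**2 + (sqrt(7 + 2))**2)/9 = -(-208)*sqrt(484 + (sqrt(9))**2)/9 = -(-208)*sqrt(484 + 3**2)/9 = -(-208)*sqrt(484 + 9)/9 = -(-208)*sqrt(493)/9 = 208*sqrt(493)/9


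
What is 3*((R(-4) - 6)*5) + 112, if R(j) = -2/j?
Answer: 59/2 ≈ 29.500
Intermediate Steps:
3*((R(-4) - 6)*5) + 112 = 3*((-2/(-4) - 6)*5) + 112 = 3*((-2*(-1/4) - 6)*5) + 112 = 3*((1/2 - 6)*5) + 112 = 3*(-11/2*5) + 112 = 3*(-55/2) + 112 = -165/2 + 112 = 59/2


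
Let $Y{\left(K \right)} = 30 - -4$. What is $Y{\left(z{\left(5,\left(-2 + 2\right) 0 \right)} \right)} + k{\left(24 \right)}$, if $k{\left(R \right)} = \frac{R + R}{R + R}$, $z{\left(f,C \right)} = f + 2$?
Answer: $35$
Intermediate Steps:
$z{\left(f,C \right)} = 2 + f$
$k{\left(R \right)} = 1$ ($k{\left(R \right)} = \frac{2 R}{2 R} = 2 R \frac{1}{2 R} = 1$)
$Y{\left(K \right)} = 34$ ($Y{\left(K \right)} = 30 + 4 = 34$)
$Y{\left(z{\left(5,\left(-2 + 2\right) 0 \right)} \right)} + k{\left(24 \right)} = 34 + 1 = 35$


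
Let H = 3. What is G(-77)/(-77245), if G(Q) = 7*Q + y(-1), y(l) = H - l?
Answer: 107/15449 ≈ 0.0069260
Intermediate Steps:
y(l) = 3 - l
G(Q) = 4 + 7*Q (G(Q) = 7*Q + (3 - 1*(-1)) = 7*Q + (3 + 1) = 7*Q + 4 = 4 + 7*Q)
G(-77)/(-77245) = (4 + 7*(-77))/(-77245) = (4 - 539)*(-1/77245) = -535*(-1/77245) = 107/15449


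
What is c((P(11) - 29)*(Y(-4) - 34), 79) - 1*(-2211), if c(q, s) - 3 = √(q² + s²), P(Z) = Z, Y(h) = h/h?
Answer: 2214 + √359077 ≈ 2813.2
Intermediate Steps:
Y(h) = 1
c(q, s) = 3 + √(q² + s²)
c((P(11) - 29)*(Y(-4) - 34), 79) - 1*(-2211) = (3 + √(((11 - 29)*(1 - 34))² + 79²)) - 1*(-2211) = (3 + √((-18*(-33))² + 6241)) + 2211 = (3 + √(594² + 6241)) + 2211 = (3 + √(352836 + 6241)) + 2211 = (3 + √359077) + 2211 = 2214 + √359077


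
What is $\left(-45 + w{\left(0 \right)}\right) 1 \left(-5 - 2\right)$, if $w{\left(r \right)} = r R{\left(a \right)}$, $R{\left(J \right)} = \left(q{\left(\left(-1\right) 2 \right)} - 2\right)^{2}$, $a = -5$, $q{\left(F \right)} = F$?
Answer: $315$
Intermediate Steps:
$R{\left(J \right)} = 16$ ($R{\left(J \right)} = \left(\left(-1\right) 2 - 2\right)^{2} = \left(-2 - 2\right)^{2} = \left(-4\right)^{2} = 16$)
$w{\left(r \right)} = 16 r$ ($w{\left(r \right)} = r 16 = 16 r$)
$\left(-45 + w{\left(0 \right)}\right) 1 \left(-5 - 2\right) = \left(-45 + 16 \cdot 0\right) 1 \left(-5 - 2\right) = \left(-45 + 0\right) 1 \left(-7\right) = \left(-45\right) \left(-7\right) = 315$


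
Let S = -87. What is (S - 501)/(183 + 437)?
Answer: -147/155 ≈ -0.94839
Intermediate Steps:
(S - 501)/(183 + 437) = (-87 - 501)/(183 + 437) = -588/620 = -588*1/620 = -147/155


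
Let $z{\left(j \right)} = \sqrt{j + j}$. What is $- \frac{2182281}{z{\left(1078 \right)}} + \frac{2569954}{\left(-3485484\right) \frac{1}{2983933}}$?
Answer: $- \frac{3834285274541}{1742742} - \frac{2182281 \sqrt{11}}{154} \approx -2.2471 \cdot 10^{6}$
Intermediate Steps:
$z{\left(j \right)} = \sqrt{2} \sqrt{j}$ ($z{\left(j \right)} = \sqrt{2 j} = \sqrt{2} \sqrt{j}$)
$- \frac{2182281}{z{\left(1078 \right)}} + \frac{2569954}{\left(-3485484\right) \frac{1}{2983933}} = - \frac{2182281}{\sqrt{2} \sqrt{1078}} + \frac{2569954}{\left(-3485484\right) \frac{1}{2983933}} = - \frac{2182281}{\sqrt{2} \cdot 7 \sqrt{22}} + \frac{2569954}{\left(-3485484\right) \frac{1}{2983933}} = - \frac{2182281}{14 \sqrt{11}} + \frac{2569954}{- \frac{3485484}{2983933}} = - 2182281 \frac{\sqrt{11}}{154} + 2569954 \left(- \frac{2983933}{3485484}\right) = - \frac{2182281 \sqrt{11}}{154} - \frac{3834285274541}{1742742} = - \frac{3834285274541}{1742742} - \frac{2182281 \sqrt{11}}{154}$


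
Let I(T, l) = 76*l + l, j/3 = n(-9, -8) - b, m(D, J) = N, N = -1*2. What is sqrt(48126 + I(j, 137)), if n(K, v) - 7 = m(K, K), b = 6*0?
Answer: 5*sqrt(2347) ≈ 242.23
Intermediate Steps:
b = 0
N = -2
m(D, J) = -2
n(K, v) = 5 (n(K, v) = 7 - 2 = 5)
j = 15 (j = 3*(5 - 1*0) = 3*(5 + 0) = 3*5 = 15)
I(T, l) = 77*l
sqrt(48126 + I(j, 137)) = sqrt(48126 + 77*137) = sqrt(48126 + 10549) = sqrt(58675) = 5*sqrt(2347)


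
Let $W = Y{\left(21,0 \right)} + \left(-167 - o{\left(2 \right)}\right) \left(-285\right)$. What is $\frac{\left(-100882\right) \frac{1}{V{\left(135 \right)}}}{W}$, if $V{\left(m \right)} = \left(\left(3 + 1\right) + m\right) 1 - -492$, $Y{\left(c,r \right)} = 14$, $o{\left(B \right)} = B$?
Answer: $- \frac{100882}{30400949} \approx -0.0033184$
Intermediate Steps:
$V{\left(m \right)} = 496 + m$ ($V{\left(m \right)} = \left(4 + m\right) 1 + 492 = \left(4 + m\right) + 492 = 496 + m$)
$W = 48179$ ($W = 14 + \left(-167 - 2\right) \left(-285\right) = 14 - -48165 = 14 + 48165 = 48179$)
$\frac{\left(-100882\right) \frac{1}{V{\left(135 \right)}}}{W} = \frac{\left(-100882\right) \frac{1}{496 + 135}}{48179} = - \frac{100882}{631} \cdot \frac{1}{48179} = \left(-100882\right) \frac{1}{631} \cdot \frac{1}{48179} = \left(- \frac{100882}{631}\right) \frac{1}{48179} = - \frac{100882}{30400949}$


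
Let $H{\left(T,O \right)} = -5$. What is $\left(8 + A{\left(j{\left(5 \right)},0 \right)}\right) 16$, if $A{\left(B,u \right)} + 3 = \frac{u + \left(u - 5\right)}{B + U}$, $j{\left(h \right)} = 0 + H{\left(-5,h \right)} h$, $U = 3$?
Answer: $\frac{920}{11} \approx 83.636$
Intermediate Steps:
$j{\left(h \right)} = - 5 h$ ($j{\left(h \right)} = 0 - 5 h = - 5 h$)
$A{\left(B,u \right)} = -3 + \frac{-5 + 2 u}{3 + B}$ ($A{\left(B,u \right)} = -3 + \frac{u + \left(u - 5\right)}{B + 3} = -3 + \frac{u + \left(u - 5\right)}{3 + B} = -3 + \frac{u + \left(-5 + u\right)}{3 + B} = -3 + \frac{-5 + 2 u}{3 + B}$)
$\left(8 + A{\left(j{\left(5 \right)},0 \right)}\right) 16 = \left(8 + \frac{-14 - 3 \left(\left(-5\right) 5\right) + 2 \cdot 0}{3 - 25}\right) 16 = \left(8 + \frac{-14 - -75 + 0}{3 - 25}\right) 16 = \left(8 + \frac{-14 + 75 + 0}{-22}\right) 16 = \left(8 - \frac{61}{22}\right) 16 = \frac{115}{22} \cdot 16 = \frac{920}{11}$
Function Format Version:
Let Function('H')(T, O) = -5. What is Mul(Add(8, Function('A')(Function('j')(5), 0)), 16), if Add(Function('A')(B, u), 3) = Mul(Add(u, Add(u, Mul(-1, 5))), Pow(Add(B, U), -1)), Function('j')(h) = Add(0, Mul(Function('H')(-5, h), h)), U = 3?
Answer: Rational(920, 11) ≈ 83.636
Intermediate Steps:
Function('j')(h) = Mul(-5, h) (Function('j')(h) = Add(0, Mul(-5, h)) = Mul(-5, h))
Function('A')(B, u) = Add(-3, Mul(Pow(Add(3, B), -1), Add(-5, Mul(2, u)))) (Function('A')(B, u) = Add(-3, Mul(Add(u, Add(u, Mul(-1, 5))), Pow(Add(B, 3), -1))) = Add(-3, Mul(Add(u, Add(u, -5)), Pow(Add(3, B), -1))) = Add(-3, Mul(Add(u, Add(-5, u)), Pow(Add(3, B), -1))) = Add(-3, Mul(Add(-5, Mul(2, u)), Pow(Add(3, B), -1))) = Add(-3, Mul(Pow(Add(3, B), -1), Add(-5, Mul(2, u)))))
Mul(Add(8, Function('A')(Function('j')(5), 0)), 16) = Mul(Add(8, Mul(Pow(Add(3, Mul(-5, 5)), -1), Add(-14, Mul(-3, Mul(-5, 5)), Mul(2, 0)))), 16) = Mul(Add(8, Mul(Pow(Add(3, -25), -1), Add(-14, Mul(-3, -25), 0))), 16) = Mul(Add(8, Mul(Pow(-22, -1), Add(-14, 75, 0))), 16) = Mul(Add(8, Mul(Rational(-1, 22), 61)), 16) = Mul(Add(8, Rational(-61, 22)), 16) = Mul(Rational(115, 22), 16) = Rational(920, 11)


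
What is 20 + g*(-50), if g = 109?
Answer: -5430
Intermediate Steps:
20 + g*(-50) = 20 + 109*(-50) = 20 - 5450 = -5430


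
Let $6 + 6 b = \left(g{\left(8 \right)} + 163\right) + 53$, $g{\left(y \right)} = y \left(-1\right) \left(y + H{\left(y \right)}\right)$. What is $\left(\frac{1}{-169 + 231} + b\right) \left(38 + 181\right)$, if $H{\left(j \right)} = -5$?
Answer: $\frac{421137}{62} \approx 6792.5$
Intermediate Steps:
$g{\left(y \right)} = - y \left(-5 + y\right)$ ($g{\left(y \right)} = y \left(-1\right) \left(y - 5\right) = - y \left(-5 + y\right)$)
$b = 31$ ($b = -1 + \frac{\left(8 \left(5 - 8\right) + 163\right) + 53}{6} = -1 + \frac{\left(8 \left(-3\right) + 163\right) + 53}{6} = -1 + \frac{\left(-24 + 163\right) + 53}{6} = -1 + \frac{139 + 53}{6} = -1 + \frac{1}{6} \cdot 192 = -1 + 32 = 31$)
$\left(\frac{1}{-169 + 231} + b\right) \left(38 + 181\right) = \left(\frac{1}{-169 + 231} + 31\right) \left(38 + 181\right) = \left(\frac{1}{62} + 31\right) 219 = \frac{1923}{62} \cdot 219 = \frac{421137}{62}$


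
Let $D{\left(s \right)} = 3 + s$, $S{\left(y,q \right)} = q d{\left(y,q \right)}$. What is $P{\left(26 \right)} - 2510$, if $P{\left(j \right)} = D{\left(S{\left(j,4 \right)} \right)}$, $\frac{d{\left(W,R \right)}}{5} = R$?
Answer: $-2427$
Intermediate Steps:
$d{\left(W,R \right)} = 5 R$
$S{\left(y,q \right)} = 5 q^{2}$ ($S{\left(y,q \right)} = q 5 q = 5 q^{2}$)
$P{\left(j \right)} = 83$ ($P{\left(j \right)} = 3 + 5 \cdot 4^{2} = 3 + 5 \cdot 16 = 3 + 80 = 83$)
$P{\left(26 \right)} - 2510 = 83 - 2510 = -2427$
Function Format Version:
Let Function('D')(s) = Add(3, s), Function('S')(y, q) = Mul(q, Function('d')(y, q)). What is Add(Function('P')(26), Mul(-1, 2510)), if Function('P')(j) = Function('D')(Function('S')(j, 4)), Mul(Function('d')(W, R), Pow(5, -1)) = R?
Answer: -2427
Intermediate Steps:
Function('d')(W, R) = Mul(5, R)
Function('S')(y, q) = Mul(5, Pow(q, 2)) (Function('S')(y, q) = Mul(q, Mul(5, q)) = Mul(5, Pow(q, 2)))
Function('P')(j) = 83 (Function('P')(j) = Add(3, Mul(5, Pow(4, 2))) = Add(3, Mul(5, 16)) = Add(3, 80) = 83)
Add(Function('P')(26), Mul(-1, 2510)) = Add(83, Mul(-1, 2510)) = Add(83, -2510) = -2427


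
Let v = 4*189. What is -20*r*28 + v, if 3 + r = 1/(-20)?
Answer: 2464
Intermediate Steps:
r = -61/20 (r = -3 + 1/(-20) = -3 - 1/20 = -61/20 ≈ -3.0500)
v = 756
-20*r*28 + v = -20*(-61/20)*28 + 756 = 61*28 + 756 = 1708 + 756 = 2464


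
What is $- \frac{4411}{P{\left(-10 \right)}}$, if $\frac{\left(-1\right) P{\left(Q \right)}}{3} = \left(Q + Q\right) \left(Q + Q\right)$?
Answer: $\frac{4411}{1200} \approx 3.6758$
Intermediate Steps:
$P{\left(Q \right)} = - 12 Q^{2}$ ($P{\left(Q \right)} = - 3 \left(Q + Q\right) \left(Q + Q\right) = - 3 \cdot 2 Q 2 Q = - 3 \cdot 4 Q^{2} = - 12 Q^{2}$)
$- \frac{4411}{P{\left(-10 \right)}} = - \frac{4411}{\left(-12\right) \left(-10\right)^{2}} = - \frac{4411}{\left(-12\right) 100} = - \frac{4411}{-1200} = \left(-4411\right) \left(- \frac{1}{1200}\right) = \frac{4411}{1200}$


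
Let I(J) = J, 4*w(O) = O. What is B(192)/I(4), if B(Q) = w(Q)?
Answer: 12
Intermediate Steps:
w(O) = O/4
B(Q) = Q/4
B(192)/I(4) = ((1/4)*192)/4 = 48*(1/4) = 12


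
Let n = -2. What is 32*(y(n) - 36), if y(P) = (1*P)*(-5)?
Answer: -832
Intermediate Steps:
y(P) = -5*P (y(P) = P*(-5) = -5*P)
32*(y(n) - 36) = 32*(-5*(-2) - 36) = 32*(10 - 36) = 32*(-26) = -832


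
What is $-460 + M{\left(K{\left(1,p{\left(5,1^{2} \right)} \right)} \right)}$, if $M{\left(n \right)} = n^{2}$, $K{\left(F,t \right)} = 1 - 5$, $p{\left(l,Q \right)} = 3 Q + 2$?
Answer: $-444$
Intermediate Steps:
$p{\left(l,Q \right)} = 2 + 3 Q$
$K{\left(F,t \right)} = -4$ ($K{\left(F,t \right)} = 1 - 5 = -4$)
$-460 + M{\left(K{\left(1,p{\left(5,1^{2} \right)} \right)} \right)} = -460 + \left(-4\right)^{2} = -460 + 16 = -444$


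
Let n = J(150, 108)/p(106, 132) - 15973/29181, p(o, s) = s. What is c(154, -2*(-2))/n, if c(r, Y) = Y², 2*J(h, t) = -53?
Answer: -13695616/640385 ≈ -21.387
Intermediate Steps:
J(h, t) = -53/2 (J(h, t) = (½)*(-53) = -53/2)
n = -640385/855976 (n = -53/2/132 - 15973/29181 = -53/2*1/132 - 15973*1/29181 = -53/264 - 15973/29181 = -640385/855976 ≈ -0.74813)
c(154, -2*(-2))/n = (-2*(-2))²/(-640385/855976) = 4²*(-855976/640385) = 16*(-855976/640385) = -13695616/640385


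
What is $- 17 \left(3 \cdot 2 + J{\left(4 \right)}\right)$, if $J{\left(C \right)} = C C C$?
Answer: $-1190$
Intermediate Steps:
$J{\left(C \right)} = C^{3}$ ($J{\left(C \right)} = C^{2} C = C^{3}$)
$- 17 \left(3 \cdot 2 + J{\left(4 \right)}\right) = - 17 \left(3 \cdot 2 + 4^{3}\right) = - 17 \left(6 + 64\right) = \left(-17\right) 70 = -1190$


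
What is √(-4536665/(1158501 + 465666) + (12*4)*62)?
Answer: √871452998603401/541389 ≈ 54.527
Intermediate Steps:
√(-4536665/(1158501 + 465666) + (12*4)*62) = √(-4536665/1624167 + 48*62) = √(-4536665*1/1624167 + 2976) = √(-4536665/1624167 + 2976) = √(4828984327/1624167) = √871452998603401/541389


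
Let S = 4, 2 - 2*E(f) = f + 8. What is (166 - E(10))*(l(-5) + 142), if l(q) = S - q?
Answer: 26274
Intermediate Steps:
E(f) = -3 - f/2 (E(f) = 1 - (f + 8)/2 = 1 - (8 + f)/2 = 1 + (-4 - f/2) = -3 - f/2)
l(q) = 4 - q
(166 - E(10))*(l(-5) + 142) = (166 - (-3 - ½*10))*((4 - 1*(-5)) + 142) = (166 - (-3 - 5))*((4 + 5) + 142) = (166 - 1*(-8))*(9 + 142) = (166 + 8)*151 = 174*151 = 26274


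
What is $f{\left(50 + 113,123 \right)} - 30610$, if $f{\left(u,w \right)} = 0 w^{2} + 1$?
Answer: $-30609$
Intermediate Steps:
$f{\left(u,w \right)} = 1$ ($f{\left(u,w \right)} = 0 + 1 = 1$)
$f{\left(50 + 113,123 \right)} - 30610 = 1 - 30610 = -30609$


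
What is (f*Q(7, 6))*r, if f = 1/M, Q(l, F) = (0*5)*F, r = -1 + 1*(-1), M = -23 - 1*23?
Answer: 0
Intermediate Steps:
M = -46 (M = -23 - 23 = -46)
r = -2 (r = -1 - 1 = -2)
Q(l, F) = 0 (Q(l, F) = 0*F = 0)
f = -1/46 (f = 1/(-46) = -1/46 ≈ -0.021739)
(f*Q(7, 6))*r = -1/46*0*(-2) = 0*(-2) = 0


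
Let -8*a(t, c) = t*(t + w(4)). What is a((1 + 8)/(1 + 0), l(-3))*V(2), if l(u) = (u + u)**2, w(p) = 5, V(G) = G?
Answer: -63/2 ≈ -31.500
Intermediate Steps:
l(u) = 4*u**2 (l(u) = (2*u)**2 = 4*u**2)
a(t, c) = -t*(5 + t)/8 (a(t, c) = -t*(t + 5)/8 = -t*(5 + t)/8)
a((1 + 8)/(1 + 0), l(-3))*V(2) = -(1 + 8)/(1 + 0)*(5 + (1 + 8)/(1 + 0))/8*2 = -9/1*(5 + 9/1)/8*2 = -9*1*(5 + 9*1)/8*2 = -1/8*9*(5 + 9)*2 = -1/8*9*14*2 = -63/4*2 = -63/2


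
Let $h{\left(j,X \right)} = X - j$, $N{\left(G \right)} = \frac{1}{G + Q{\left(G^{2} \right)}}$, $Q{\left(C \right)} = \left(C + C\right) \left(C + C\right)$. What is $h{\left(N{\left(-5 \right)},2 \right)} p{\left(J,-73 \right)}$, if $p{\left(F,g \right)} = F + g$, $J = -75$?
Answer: $- \frac{738372}{2495} \approx -295.94$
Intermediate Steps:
$Q{\left(C \right)} = 4 C^{2}$ ($Q{\left(C \right)} = 2 C 2 C = 4 C^{2}$)
$N{\left(G \right)} = \frac{1}{G + 4 G^{4}}$ ($N{\left(G \right)} = \frac{1}{G + 4 \left(G^{2}\right)^{2}} = \frac{1}{G + 4 G^{4}}$)
$h{\left(N{\left(-5 \right)},2 \right)} p{\left(J,-73 \right)} = \left(2 - \frac{1}{-5 + 4 \left(-5\right)^{4}}\right) \left(-75 - 73\right) = \left(2 - \frac{1}{-5 + 4 \cdot 625}\right) \left(-148\right) = \left(2 - \frac{1}{-5 + 2500}\right) \left(-148\right) = \left(2 - \frac{1}{2495}\right) \left(-148\right) = \frac{4989}{2495} \left(-148\right) = - \frac{738372}{2495}$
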